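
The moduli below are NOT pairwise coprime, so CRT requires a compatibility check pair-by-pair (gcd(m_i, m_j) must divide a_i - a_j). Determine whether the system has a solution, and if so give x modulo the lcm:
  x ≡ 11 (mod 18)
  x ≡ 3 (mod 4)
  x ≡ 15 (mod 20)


Moduli 18, 4, 20 are not pairwise coprime, so CRT works modulo lcm(m_i) when all pairwise compatibility conditions hold.
Pairwise compatibility: gcd(m_i, m_j) must divide a_i - a_j for every pair.
Merge one congruence at a time:
  Start: x ≡ 11 (mod 18).
  Combine with x ≡ 3 (mod 4): gcd(18, 4) = 2; 3 - 11 = -8, which IS divisible by 2, so compatible.
    Write x = 11 + 18·t and substitute into x ≡ 3 (mod 4): 18·t ≡ 3 − 11 = -8 (mod 4).
    Divide the congruence (and modulus) by g = 2: 9·t ≡ -4 (mod 2).
    Reduce coefficients mod 2: 1·t ≡ 0 (mod 2).
    So t ≡ 0 (mod 2).
    Then x = 11 + 18·0 = 11, valid modulo lcm(18, 4) = 36: x ≡ 11 (mod 36).
  Combine with x ≡ 15 (mod 20): gcd(36, 20) = 4; 15 - 11 = 4, which IS divisible by 4, so compatible.
    Write x = 11 + 36·t and substitute into x ≡ 15 (mod 20): 36·t ≡ 15 − 11 = 4 (mod 20).
    Divide the congruence (and modulus) by g = 4: 9·t ≡ 1 (mod 5).
    Reduce coefficients mod 5: 4·t ≡ 1 (mod 5).
    The inverse of 4 mod 5 is 4 (since 4·4 = 16 = 3·5 + 1), so t ≡ 4·1 = 4 ≡ 4 (mod 5).
    Then x = 11 + 36·4 = 155, valid modulo lcm(36, 20) = 180: x ≡ 155 (mod 180).
Verify: 155 mod 18 = 11, 155 mod 4 = 3, 155 mod 20 = 15.

x ≡ 155 (mod 180).


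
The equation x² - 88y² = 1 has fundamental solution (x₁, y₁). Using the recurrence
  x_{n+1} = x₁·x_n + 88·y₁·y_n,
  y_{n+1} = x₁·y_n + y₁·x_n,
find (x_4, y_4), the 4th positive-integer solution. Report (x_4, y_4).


Step 1: Find the fundamental solution (x₁, y₁) of x² - 88y² = 1.
  Expand √88 as a continued fraction. a₀ = ⌊√88⌋ = 9; iterate m_{k+1} = d_k·a_k − m_k, d_{k+1} = (88 − m_{k+1}²)/d_k, a_{k+1} = ⌊(a₀ + m_{k+1})/d_{k+1}⌋ (starting m₀ = 0, d₀ = 1), with convergents p_k = a_k·p_{k-1} + p_{k-2}, q_k = a_k·q_{k-1} + q_{k-2} (p₋₁ = 1, q₋₁ = 0):
  k = 0: a₀ = 9; p₀/q₀ = 9/1; p₀² − 88·q₀² = 81 − 88 = -7.
  k = 1: m = 9, d = 7, a = ⌊(9 + 9)/7⌋ = 2; p/q = (2·9 + 1)/(2·1 + 0) = 19/2; p² − 88·q² = 361 − 352 = 9.
  k = 2: m = 5, d = 9, a = ⌊(9 + 5)/9⌋ = 1; p/q = (1·19 + 9)/(1·2 + 1) = 28/3; p² − 88·q² = 784 − 792 = -8.
  k = 3: m = 4, d = 8, a = ⌊(9 + 4)/8⌋ = 1; p/q = (1·28 + 19)/(1·3 + 2) = 47/5; p² − 88·q² = 2209 − 2200 = 9.
  k = 4: m = 4, d = 9, a = ⌊(9 + 4)/9⌋ = 1; p/q = (1·47 + 28)/(1·5 + 3) = 75/8; p² − 88·q² = 5625 − 5632 = -7.
  k = 5: m = 5, d = 7, a = ⌊(9 + 5)/7⌋ = 2; p/q = (2·75 + 47)/(2·8 + 5) = 197/21; p² − 88·q² = 38809 − 38808 = 1.
  The first convergent with p² − 88·q² = 1 gives the fundamental solution (x₁, y₁) = (197, 21).
Step 2: Apply the recurrence (x_{n+1}, y_{n+1}) = (x₁x_n + 88y₁y_n, x₁y_n + y₁x_n) repeatedly.
  From (x_1, y_1) = (197, 21): x_2 = 197·197 + 88·21·21 = 77617; y_2 = 197·21 + 21·197 = 8274.
  From (x_2, y_2) = (77617, 8274): x_3 = 197·77617 + 88·21·8274 = 30580901; y_3 = 197·8274 + 21·77617 = 3259935.
  From (x_3, y_3) = (30580901, 3259935): x_4 = 197·30580901 + 88·21·3259935 = 12048797377; y_4 = 197·3259935 + 21·30580901 = 1284406116.
Step 3: Verify x_4² - 88·y_4² = 145173518232002080129 - 145173518232002080128 = 1 (should be 1). ✓

(x_1, y_1) = (197, 21); (x_4, y_4) = (12048797377, 1284406116).


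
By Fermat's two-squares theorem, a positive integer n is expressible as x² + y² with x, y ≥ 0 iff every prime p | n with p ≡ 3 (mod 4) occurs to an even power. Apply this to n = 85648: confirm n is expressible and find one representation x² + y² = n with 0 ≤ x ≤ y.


Step 1: Factor n = 85648 = 2^4 · 53 · 101.
Step 2: Check the mod-4 condition on each prime factor: 2 = 2 (special); 53 ≡ 1 (mod 4), exponent 1; 101 ≡ 1 (mod 4), exponent 1.
All primes ≡ 3 (mod 4) appear to even exponent (or don't appear), so by the two-squares theorem n IS expressible as a sum of two squares.
Step 3: Build a representation. Group n = k² · m with k = 4 and m = 53 · 101 = 5353 (a product of primes ≡ 1 (mod 4)); a representation of m scales to one of n via (k·x)² + (k·y)² = k²(x² + y²). Each prime p ≡ 1 (mod 4) is itself a sum of two squares; find a² by testing p − a² for a perfect square:
  53: 53 − 1² = 52, 53 − 2² = 49 = 7² ⇒ 53 = 2² + 7².
  101: 101 − 1² = 100 = 10² ⇒ 101 = 1² + 10².
  Combine using the Brahmagupta–Fibonacci identity (a² + b²)(c² + d²) = (ac − bd)² + (ad + bc)² = (ac + bd)² + (ad − bc)²:
  53 · 101 = 5353: from (2² + 7²)(1² + 10²), take (2·1 − 7·10, 2·10 + 7·1) = (2 − 70, 20 + 7) = (-68, 27); dropping signs (only squares matter) gives (68, 27); check 68² + 27² = 4624 + 729 = 5353 ✓.
  Scale by k = 4: (4·68, 4·27) = (272, 108).
Step 4: Order so x ≤ y and verify: 108² + 272² = 11664 + 73984 = 85648 = n. ✓

n = 85648 = 108² + 272² (one valid representation with x ≤ y).


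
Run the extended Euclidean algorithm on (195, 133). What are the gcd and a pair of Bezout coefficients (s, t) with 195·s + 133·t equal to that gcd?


Euclidean algorithm on (195, 133) — divide until remainder is 0:
  195 = 1 · 133 + 62
  133 = 2 · 62 + 9
  62 = 6 · 9 + 8
  9 = 1 · 8 + 1
  8 = 8 · 1 + 0
gcd(195, 133) = 1.
Track Bezout coefficients alongside the remainders: start with r₀ = 195 = a·1 + b·0 (s = 1, t = 0) and r₁ = 133 = a·0 + b·1 (s = 0, t = 1); each new remainder r_{k+1} = r_{k-1} − q_k·r_k inherits s_{k+1} = s_{k-1} − q_k·s_k, t_{k+1} = t_{k-1} − q_k·t_k, so r_k = a·s_k + b·t_k at every step:
  q = 1: r = 62, s = 1 − 1·0 = 1, t = 0 − 1·1 = -1  (check: 195·1 + 133·(-1) = 62)
  q = 2: r = 9, s = 0 − 2·1 = -2, t = 1 − 2·(-1) = 3  (check: 195·(-2) + 133·3 = 9)
  q = 6: r = 8, s = 1 − 6·(-2) = 13, t = -1 − 6·3 = -19  (check: 195·13 + 133·(-19) = 8)
  q = 1: r = 1, s = -2 − 1·13 = -15, t = 3 − 1·(-19) = 22  (check: 195·(-15) + 133·22 = 1)
The row with r = 1 (the gcd) gives the Bezout coefficients s = -15, t = 22.
Result: 195 · (-15) + 133 · (22) = 1.

gcd(195, 133) = 1; s = -15, t = 22 (check: 195·(-15) + 133·22 = 1).


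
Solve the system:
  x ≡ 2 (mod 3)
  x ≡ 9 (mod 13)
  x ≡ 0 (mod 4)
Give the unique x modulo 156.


Moduli 3, 13, 4 are pairwise coprime; by CRT there is a unique solution modulo M = 3 · 13 · 4 = 156.
Solve pairwise, accumulating the modulus:
  Start with x ≡ 2 (mod 3).
  Combine with x ≡ 9 (mod 13): since gcd(3, 13) = 1, we get a unique residue mod 39.
    Write x = 2 + 3·t and substitute into x ≡ 9 (mod 13): 3·t ≡ 9 − 2 = 7 (mod 13).
    The inverse of 3 mod 13 is 9 (since 3·9 = 27 = 2·13 + 1), so t ≡ 9·7 = 63 ≡ 11 (mod 13).
    Then x = 2 + 3·11 = 35, valid modulo lcm(3, 13) = 39: x ≡ 35 (mod 39).
  Combine with x ≡ 0 (mod 4): since gcd(39, 4) = 1, we get a unique residue mod 156.
    Write x = 35 + 39·t and substitute into x ≡ 0 (mod 4): 39·t ≡ 0 − 35 = -35 (mod 4).
    Reduce coefficients mod 4: 3·t ≡ 1 (mod 4).
    The inverse of 3 mod 4 is 3 (since 3·3 = 9 = 2·4 + 1), so t ≡ 3·1 = 3 ≡ 3 (mod 4).
    Then x = 35 + 39·3 = 152, valid modulo lcm(39, 4) = 156: x ≡ 152 (mod 156).
Verify: 152 mod 3 = 2 ✓, 152 mod 13 = 9 ✓, 152 mod 4 = 0 ✓.

x ≡ 152 (mod 156).


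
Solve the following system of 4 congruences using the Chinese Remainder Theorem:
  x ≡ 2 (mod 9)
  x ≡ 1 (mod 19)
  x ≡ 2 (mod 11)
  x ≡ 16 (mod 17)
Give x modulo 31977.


Product of moduli M = 9 · 19 · 11 · 17 = 31977.
Merge one congruence at a time:
  Start: x ≡ 2 (mod 9).
  Combine with x ≡ 1 (mod 19); new modulus lcm = 171.
    Write x = 2 + 9·t and substitute into x ≡ 1 (mod 19): 9·t ≡ 1 − 2 = -1 (mod 19).
    Reduce coefficients mod 19: 9·t ≡ 18 (mod 19).
    The inverse of 9 mod 19 is 17 (since 9·17 = 153 = 8·19 + 1), so t ≡ 17·18 = 306 ≡ 2 (mod 19).
    Then x = 2 + 9·2 = 20, valid modulo lcm(9, 19) = 171: x ≡ 20 (mod 171).
  Combine with x ≡ 2 (mod 11); new modulus lcm = 1881.
    Write x = 20 + 171·t and substitute into x ≡ 2 (mod 11): 171·t ≡ 2 − 20 = -18 (mod 11).
    Reduce coefficients mod 11: 6·t ≡ 4 (mod 11).
    The inverse of 6 mod 11 is 2 (since 6·2 = 12 = 1·11 + 1), so t ≡ 2·4 = 8 ≡ 8 (mod 11).
    Then x = 20 + 171·8 = 1388, valid modulo lcm(171, 11) = 1881: x ≡ 1388 (mod 1881).
  Combine with x ≡ 16 (mod 17); new modulus lcm = 31977.
    Write x = 1388 + 1881·t and substitute into x ≡ 16 (mod 17): 1881·t ≡ 16 − 1388 = -1372 (mod 17).
    Reduce coefficients mod 17: 11·t ≡ 5 (mod 17).
    The inverse of 11 mod 17 is 14 (since 11·14 = 154 = 9·17 + 1), so t ≡ 14·5 = 70 ≡ 2 (mod 17).
    Then x = 1388 + 1881·2 = 5150, valid modulo lcm(1881, 17) = 31977: x ≡ 5150 (mod 31977).
Verify against each original: 5150 mod 9 = 2, 5150 mod 19 = 1, 5150 mod 11 = 2, 5150 mod 17 = 16.

x ≡ 5150 (mod 31977).


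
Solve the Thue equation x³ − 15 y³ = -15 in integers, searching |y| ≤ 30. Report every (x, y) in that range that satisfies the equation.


The equation is x³ - 15y³ = -15. For fixed y, x³ = 15·y³ − 15, so a solution requires the RHS to be a perfect cube.
Strategy: iterate y from -30 to 30, compute RHS = 15·y³ − 15, and check whether it is a (positive or negative) perfect cube.
Check small values of y:
  y = 0: RHS = -15 is not a perfect cube.
  y = 1: RHS = 0 = (0)³ ⇒ x = 0 works.
  y = -1: RHS = -30 is not a perfect cube.
  y = 2: RHS = 105 is not a perfect cube.
  y = -2: RHS = -135 is not a perfect cube.
  y = 3: RHS = 390 is not a perfect cube.
  y = -3: RHS = -420 is not a perfect cube.
Continuing the search up to |y| = 30 finds no further solutions beyond those listed.
Collected solutions: (0, 1).

Solutions (with |y| ≤ 30): (0, 1).


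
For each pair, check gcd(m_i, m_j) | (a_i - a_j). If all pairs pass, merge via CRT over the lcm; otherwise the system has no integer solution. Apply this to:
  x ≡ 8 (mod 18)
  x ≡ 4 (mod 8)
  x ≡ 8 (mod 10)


Moduli 18, 8, 10 are not pairwise coprime, so CRT works modulo lcm(m_i) when all pairwise compatibility conditions hold.
Pairwise compatibility: gcd(m_i, m_j) must divide a_i - a_j for every pair.
Merge one congruence at a time:
  Start: x ≡ 8 (mod 18).
  Combine with x ≡ 4 (mod 8): gcd(18, 8) = 2; 4 - 8 = -4, which IS divisible by 2, so compatible.
    Write x = 8 + 18·t and substitute into x ≡ 4 (mod 8): 18·t ≡ 4 − 8 = -4 (mod 8).
    Divide the congruence (and modulus) by g = 2: 9·t ≡ -2 (mod 4).
    Reduce coefficients mod 4: 1·t ≡ 2 (mod 4).
    So t ≡ 2 (mod 4).
    Then x = 8 + 18·2 = 44, valid modulo lcm(18, 8) = 72: x ≡ 44 (mod 72).
  Combine with x ≡ 8 (mod 10): gcd(72, 10) = 2; 8 - 44 = -36, which IS divisible by 2, so compatible.
    Write x = 44 + 72·t and substitute into x ≡ 8 (mod 10): 72·t ≡ 8 − 44 = -36 (mod 10).
    Divide the congruence (and modulus) by g = 2: 36·t ≡ -18 (mod 5).
    Reduce coefficients mod 5: 1·t ≡ 2 (mod 5).
    So t ≡ 2 (mod 5).
    Then x = 44 + 72·2 = 188, valid modulo lcm(72, 10) = 360: x ≡ 188 (mod 360).
Verify: 188 mod 18 = 8, 188 mod 8 = 4, 188 mod 10 = 8.

x ≡ 188 (mod 360).


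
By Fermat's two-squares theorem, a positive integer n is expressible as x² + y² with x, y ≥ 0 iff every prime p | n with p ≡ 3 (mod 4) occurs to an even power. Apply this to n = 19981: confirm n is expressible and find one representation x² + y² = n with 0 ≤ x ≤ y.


Step 1: Factor n = 19981 = 13 · 29 · 53.
Step 2: Check the mod-4 condition on each prime factor: 13 ≡ 1 (mod 4), exponent 1; 29 ≡ 1 (mod 4), exponent 1; 53 ≡ 1 (mod 4), exponent 1.
All primes ≡ 3 (mod 4) appear to even exponent (or don't appear), so by the two-squares theorem n IS expressible as a sum of two squares.
Step 3: Build a representation. Here n = 13 · 29 · 53 is a product of primes ≡ 1 (mod 4). Each prime p ≡ 1 (mod 4) is itself a sum of two squares; find a² by testing p − a² for a perfect square:
  13: 13 − 1² = 12, 13 − 2² = 9 = 3² ⇒ 13 = 2² + 3².
  29: 29 − 1² = 28, 29 − 2² = 25 = 5² ⇒ 29 = 2² + 5².
  53: 53 − 1² = 52, 53 − 2² = 49 = 7² ⇒ 53 = 2² + 7².
  Combine using the Brahmagupta–Fibonacci identity (a² + b²)(c² + d²) = (ac − bd)² + (ad + bc)² = (ac + bd)² + (ad − bc)²:
  13 · 29 = 377: from (2² + 3²)(2² + 5²), take (2·2 − 3·5, 2·5 + 3·2) = (4 − 15, 10 + 6) = (-11, 16); dropping signs (only squares matter) gives (11, 16); check 11² + 16² = 121 + 256 = 377 ✓.
  377 · 53 = 19981: from (11² + 16²)(2² + 7²), take (11·2 − 16·7, 11·7 + 16·2) = (22 − 112, 77 + 32) = (-90, 109); dropping signs (only squares matter) gives (90, 109); check 90² + 109² = 8100 + 11881 = 19981 ✓.
Step 4: Order so x ≤ y and verify: 90² + 109² = 8100 + 11881 = 19981 = n. ✓

n = 19981 = 90² + 109² (one valid representation with x ≤ y).


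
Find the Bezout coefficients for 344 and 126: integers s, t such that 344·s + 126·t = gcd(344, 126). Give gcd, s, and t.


Euclidean algorithm on (344, 126) — divide until remainder is 0:
  344 = 2 · 126 + 92
  126 = 1 · 92 + 34
  92 = 2 · 34 + 24
  34 = 1 · 24 + 10
  24 = 2 · 10 + 4
  10 = 2 · 4 + 2
  4 = 2 · 2 + 0
gcd(344, 126) = 2.
Track Bezout coefficients alongside the remainders: start with r₀ = 344 = a·1 + b·0 (s = 1, t = 0) and r₁ = 126 = a·0 + b·1 (s = 0, t = 1); each new remainder r_{k+1} = r_{k-1} − q_k·r_k inherits s_{k+1} = s_{k-1} − q_k·s_k, t_{k+1} = t_{k-1} − q_k·t_k, so r_k = a·s_k + b·t_k at every step:
  q = 2: r = 92, s = 1 − 2·0 = 1, t = 0 − 2·1 = -2  (check: 344·1 + 126·(-2) = 92)
  q = 1: r = 34, s = 0 − 1·1 = -1, t = 1 − 1·(-2) = 3  (check: 344·(-1) + 126·3 = 34)
  q = 2: r = 24, s = 1 − 2·(-1) = 3, t = -2 − 2·3 = -8  (check: 344·3 + 126·(-8) = 24)
  q = 1: r = 10, s = -1 − 1·3 = -4, t = 3 − 1·(-8) = 11  (check: 344·(-4) + 126·11 = 10)
  q = 2: r = 4, s = 3 − 2·(-4) = 11, t = -8 − 2·11 = -30  (check: 344·11 + 126·(-30) = 4)
  q = 2: r = 2, s = -4 − 2·11 = -26, t = 11 − 2·(-30) = 71  (check: 344·(-26) + 126·71 = 2)
The row with r = 2 (the gcd) gives the Bezout coefficients s = -26, t = 71.
Result: 344 · (-26) + 126 · (71) = 2.

gcd(344, 126) = 2; s = -26, t = 71 (check: 344·(-26) + 126·71 = 2).


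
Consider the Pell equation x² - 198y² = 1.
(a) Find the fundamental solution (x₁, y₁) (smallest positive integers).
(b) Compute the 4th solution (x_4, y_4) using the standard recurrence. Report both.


Step 1: Find the fundamental solution (x₁, y₁) of x² - 198y² = 1.
  Expand √198 as a continued fraction. a₀ = ⌊√198⌋ = 14; iterate m_{k+1} = d_k·a_k − m_k, d_{k+1} = (198 − m_{k+1}²)/d_k, a_{k+1} = ⌊(a₀ + m_{k+1})/d_{k+1}⌋ (starting m₀ = 0, d₀ = 1), with convergents p_k = a_k·p_{k-1} + p_{k-2}, q_k = a_k·q_{k-1} + q_{k-2} (p₋₁ = 1, q₋₁ = 0):
  k = 0: a₀ = 14; p₀/q₀ = 14/1; p₀² − 198·q₀² = 196 − 198 = -2.
  k = 1: m = 14, d = 2, a = ⌊(14 + 14)/2⌋ = 14; p/q = (14·14 + 1)/(14·1 + 0) = 197/14; p² − 198·q² = 38809 − 38808 = 1.
  The first convergent with p² − 198·q² = 1 gives the fundamental solution (x₁, y₁) = (197, 14).
Step 2: Apply the recurrence (x_{n+1}, y_{n+1}) = (x₁x_n + 198y₁y_n, x₁y_n + y₁x_n) repeatedly.
  From (x_1, y_1) = (197, 14): x_2 = 197·197 + 198·14·14 = 77617; y_2 = 197·14 + 14·197 = 5516.
  From (x_2, y_2) = (77617, 5516): x_3 = 197·77617 + 198·14·5516 = 30580901; y_3 = 197·5516 + 14·77617 = 2173290.
  From (x_3, y_3) = (30580901, 2173290): x_4 = 197·30580901 + 198·14·2173290 = 12048797377; y_4 = 197·2173290 + 14·30580901 = 856270744.
Step 3: Verify x_4² - 198·y_4² = 145173518232002080129 - 145173518232002080128 = 1 (should be 1). ✓

(x_1, y_1) = (197, 14); (x_4, y_4) = (12048797377, 856270744).


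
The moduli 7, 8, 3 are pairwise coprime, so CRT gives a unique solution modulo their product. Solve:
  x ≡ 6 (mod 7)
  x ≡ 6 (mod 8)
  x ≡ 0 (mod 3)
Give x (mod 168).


Moduli 7, 8, 3 are pairwise coprime; by CRT there is a unique solution modulo M = 7 · 8 · 3 = 168.
Solve pairwise, accumulating the modulus:
  Start with x ≡ 6 (mod 7).
  Combine with x ≡ 6 (mod 8): since gcd(7, 8) = 1, we get a unique residue mod 56.
    Write x = 6 + 7·t and substitute into x ≡ 6 (mod 8): 7·t ≡ 6 − 6 = 0 (mod 8).
    The inverse of 7 mod 8 is 7 (since 7·7 = 49 = 6·8 + 1), so t ≡ 7·0 = 0 ≡ 0 (mod 8).
    Then x = 6 + 7·0 = 6, valid modulo lcm(7, 8) = 56: x ≡ 6 (mod 56).
  Combine with x ≡ 0 (mod 3): since gcd(56, 3) = 1, we get a unique residue mod 168.
    Write x = 6 + 56·t and substitute into x ≡ 0 (mod 3): 56·t ≡ 0 − 6 = -6 (mod 3).
    Reduce coefficients mod 3: 2·t ≡ 0 (mod 3).
    The inverse of 2 mod 3 is 2 (since 2·2 = 4 = 1·3 + 1), so t ≡ 2·0 = 0 ≡ 0 (mod 3).
    Then x = 6 + 56·0 = 6, valid modulo lcm(56, 3) = 168: x ≡ 6 (mod 168).
Verify: 6 mod 7 = 6 ✓, 6 mod 8 = 6 ✓, 6 mod 3 = 0 ✓.

x ≡ 6 (mod 168).


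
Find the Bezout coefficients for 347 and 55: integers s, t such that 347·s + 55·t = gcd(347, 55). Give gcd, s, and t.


Euclidean algorithm on (347, 55) — divide until remainder is 0:
  347 = 6 · 55 + 17
  55 = 3 · 17 + 4
  17 = 4 · 4 + 1
  4 = 4 · 1 + 0
gcd(347, 55) = 1.
Track Bezout coefficients alongside the remainders: start with r₀ = 347 = a·1 + b·0 (s = 1, t = 0) and r₁ = 55 = a·0 + b·1 (s = 0, t = 1); each new remainder r_{k+1} = r_{k-1} − q_k·r_k inherits s_{k+1} = s_{k-1} − q_k·s_k, t_{k+1} = t_{k-1} − q_k·t_k, so r_k = a·s_k + b·t_k at every step:
  q = 6: r = 17, s = 1 − 6·0 = 1, t = 0 − 6·1 = -6  (check: 347·1 + 55·(-6) = 17)
  q = 3: r = 4, s = 0 − 3·1 = -3, t = 1 − 3·(-6) = 19  (check: 347·(-3) + 55·19 = 4)
  q = 4: r = 1, s = 1 − 4·(-3) = 13, t = -6 − 4·19 = -82  (check: 347·13 + 55·(-82) = 1)
The row with r = 1 (the gcd) gives the Bezout coefficients s = 13, t = -82.
Result: 347 · (13) + 55 · (-82) = 1.

gcd(347, 55) = 1; s = 13, t = -82 (check: 347·13 + 55·(-82) = 1).


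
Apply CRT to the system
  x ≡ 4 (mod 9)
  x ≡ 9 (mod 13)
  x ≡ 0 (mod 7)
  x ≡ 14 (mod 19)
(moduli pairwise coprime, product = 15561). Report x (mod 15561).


Product of moduli M = 9 · 13 · 7 · 19 = 15561.
Merge one congruence at a time:
  Start: x ≡ 4 (mod 9).
  Combine with x ≡ 9 (mod 13); new modulus lcm = 117.
    Write x = 4 + 9·t and substitute into x ≡ 9 (mod 13): 9·t ≡ 9 − 4 = 5 (mod 13).
    The inverse of 9 mod 13 is 3 (since 9·3 = 27 = 2·13 + 1), so t ≡ 3·5 = 15 ≡ 2 (mod 13).
    Then x = 4 + 9·2 = 22, valid modulo lcm(9, 13) = 117: x ≡ 22 (mod 117).
  Combine with x ≡ 0 (mod 7); new modulus lcm = 819.
    Write x = 22 + 117·t and substitute into x ≡ 0 (mod 7): 117·t ≡ 0 − 22 = -22 (mod 7).
    Reduce coefficients mod 7: 5·t ≡ 6 (mod 7).
    The inverse of 5 mod 7 is 3 (since 5·3 = 15 = 2·7 + 1), so t ≡ 3·6 = 18 ≡ 4 (mod 7).
    Then x = 22 + 117·4 = 490, valid modulo lcm(117, 7) = 819: x ≡ 490 (mod 819).
  Combine with x ≡ 14 (mod 19); new modulus lcm = 15561.
    Write x = 490 + 819·t and substitute into x ≡ 14 (mod 19): 819·t ≡ 14 − 490 = -476 (mod 19).
    Reduce coefficients mod 19: 2·t ≡ 18 (mod 19).
    The inverse of 2 mod 19 is 10 (since 2·10 = 20 = 1·19 + 1), so t ≡ 10·18 = 180 ≡ 9 (mod 19).
    Then x = 490 + 819·9 = 7861, valid modulo lcm(819, 19) = 15561: x ≡ 7861 (mod 15561).
Verify against each original: 7861 mod 9 = 4, 7861 mod 13 = 9, 7861 mod 7 = 0, 7861 mod 19 = 14.

x ≡ 7861 (mod 15561).


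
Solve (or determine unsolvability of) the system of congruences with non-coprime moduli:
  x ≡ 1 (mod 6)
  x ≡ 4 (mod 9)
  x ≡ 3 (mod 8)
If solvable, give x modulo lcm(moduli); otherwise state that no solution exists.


Moduli 6, 9, 8 are not pairwise coprime, so CRT works modulo lcm(m_i) when all pairwise compatibility conditions hold.
Pairwise compatibility: gcd(m_i, m_j) must divide a_i - a_j for every pair.
Merge one congruence at a time:
  Start: x ≡ 1 (mod 6).
  Combine with x ≡ 4 (mod 9): gcd(6, 9) = 3; 4 - 1 = 3, which IS divisible by 3, so compatible.
    Write x = 1 + 6·t and substitute into x ≡ 4 (mod 9): 6·t ≡ 4 − 1 = 3 (mod 9).
    Divide the congruence (and modulus) by g = 3: 2·t ≡ 1 (mod 3).
    The inverse of 2 mod 3 is 2 (since 2·2 = 4 = 1·3 + 1), so t ≡ 2·1 = 2 ≡ 2 (mod 3).
    Then x = 1 + 6·2 = 13, valid modulo lcm(6, 9) = 18: x ≡ 13 (mod 18).
  Combine with x ≡ 3 (mod 8): gcd(18, 8) = 2; 3 - 13 = -10, which IS divisible by 2, so compatible.
    Write x = 13 + 18·t and substitute into x ≡ 3 (mod 8): 18·t ≡ 3 − 13 = -10 (mod 8).
    Divide the congruence (and modulus) by g = 2: 9·t ≡ -5 (mod 4).
    Reduce coefficients mod 4: 1·t ≡ 3 (mod 4).
    So t ≡ 3 (mod 4).
    Then x = 13 + 18·3 = 67, valid modulo lcm(18, 8) = 72: x ≡ 67 (mod 72).
Verify: 67 mod 6 = 1, 67 mod 9 = 4, 67 mod 8 = 3.

x ≡ 67 (mod 72).


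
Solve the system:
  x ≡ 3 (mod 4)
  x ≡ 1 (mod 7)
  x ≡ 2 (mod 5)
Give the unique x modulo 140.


Moduli 4, 7, 5 are pairwise coprime; by CRT there is a unique solution modulo M = 4 · 7 · 5 = 140.
Solve pairwise, accumulating the modulus:
  Start with x ≡ 3 (mod 4).
  Combine with x ≡ 1 (mod 7): since gcd(4, 7) = 1, we get a unique residue mod 28.
    Write x = 3 + 4·t and substitute into x ≡ 1 (mod 7): 4·t ≡ 1 − 3 = -2 (mod 7).
    Reduce coefficients mod 7: 4·t ≡ 5 (mod 7).
    The inverse of 4 mod 7 is 2 (since 4·2 = 8 = 1·7 + 1), so t ≡ 2·5 = 10 ≡ 3 (mod 7).
    Then x = 3 + 4·3 = 15, valid modulo lcm(4, 7) = 28: x ≡ 15 (mod 28).
  Combine with x ≡ 2 (mod 5): since gcd(28, 5) = 1, we get a unique residue mod 140.
    Write x = 15 + 28·t and substitute into x ≡ 2 (mod 5): 28·t ≡ 2 − 15 = -13 (mod 5).
    Reduce coefficients mod 5: 3·t ≡ 2 (mod 5).
    The inverse of 3 mod 5 is 2 (since 3·2 = 6 = 1·5 + 1), so t ≡ 2·2 = 4 ≡ 4 (mod 5).
    Then x = 15 + 28·4 = 127, valid modulo lcm(28, 5) = 140: x ≡ 127 (mod 140).
Verify: 127 mod 4 = 3 ✓, 127 mod 7 = 1 ✓, 127 mod 5 = 2 ✓.

x ≡ 127 (mod 140).


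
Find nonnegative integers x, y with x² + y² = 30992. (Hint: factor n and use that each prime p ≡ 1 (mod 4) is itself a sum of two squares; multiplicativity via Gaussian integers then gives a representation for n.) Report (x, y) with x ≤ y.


Step 1: Factor n = 30992 = 2^4 · 13 · 149.
Step 2: Check the mod-4 condition on each prime factor: 2 = 2 (special); 13 ≡ 1 (mod 4), exponent 1; 149 ≡ 1 (mod 4), exponent 1.
All primes ≡ 3 (mod 4) appear to even exponent (or don't appear), so by the two-squares theorem n IS expressible as a sum of two squares.
Step 3: Build a representation. Group n = k² · m with k = 4 and m = 13 · 149 = 1937 (a product of primes ≡ 1 (mod 4)); a representation of m scales to one of n via (k·x)² + (k·y)² = k²(x² + y²). Each prime p ≡ 1 (mod 4) is itself a sum of two squares; find a² by testing p − a² for a perfect square:
  13: 13 − 1² = 12, 13 − 2² = 9 = 3² ⇒ 13 = 2² + 3².
  149: 149 − 1² = 148, 149 − 2² = 145, 149 − 3² = 140, 149 − 4² = 133, 149 − 5² = 124, 149 − 6² = 113, 149 − 7² = 100 = 10² ⇒ 149 = 7² + 10².
  Combine using the Brahmagupta–Fibonacci identity (a² + b²)(c² + d²) = (ac − bd)² + (ad + bc)² = (ac + bd)² + (ad − bc)²:
  13 · 149 = 1937: from (2² + 3²)(7² + 10²), take (2·7 − 3·10, 2·10 + 3·7) = (14 − 30, 20 + 21) = (-16, 41); dropping signs (only squares matter) gives (16, 41); check 16² + 41² = 256 + 1681 = 1937 ✓.
  Scale by k = 4: (4·16, 4·41) = (64, 164).
Step 4: Order so x ≤ y and verify: 64² + 164² = 4096 + 26896 = 30992 = n. ✓

n = 30992 = 64² + 164² (one valid representation with x ≤ y).


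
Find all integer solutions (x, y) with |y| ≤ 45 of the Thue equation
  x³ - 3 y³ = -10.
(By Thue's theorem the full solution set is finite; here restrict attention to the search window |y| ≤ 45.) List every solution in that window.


The equation is x³ - 3y³ = -10. For fixed y, x³ = 3·y³ − 10, so a solution requires the RHS to be a perfect cube.
Strategy: iterate y from -45 to 45, compute RHS = 3·y³ − 10, and check whether it is a (positive or negative) perfect cube.
Check small values of y:
  y = 0: RHS = -10 is not a perfect cube.
  y = 1: RHS = -7 is not a perfect cube.
  y = -1: RHS = -13 is not a perfect cube.
  y = 2: RHS = 14 is not a perfect cube.
  y = -2: RHS = -34 is not a perfect cube.
  y = 3: RHS = 71 is not a perfect cube.
  y = -3: RHS = -91 is not a perfect cube.
Continuing, at y = -9: RHS = -2197 = (-13)³ ⇒ x = -13 works.
Searching the remaining y in |y| ≤ 45 finds no further solutions.
Collected solutions: (-13, -9).

Solutions (with |y| ≤ 45): (-13, -9).


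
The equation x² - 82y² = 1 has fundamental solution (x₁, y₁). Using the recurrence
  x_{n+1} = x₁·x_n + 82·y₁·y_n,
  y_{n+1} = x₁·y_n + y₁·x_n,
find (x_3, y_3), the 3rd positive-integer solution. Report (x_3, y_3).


Step 1: Find the fundamental solution (x₁, y₁) of x² - 82y² = 1.
  Expand √82 as a continued fraction. a₀ = ⌊√82⌋ = 9; iterate m_{k+1} = d_k·a_k − m_k, d_{k+1} = (82 − m_{k+1}²)/d_k, a_{k+1} = ⌊(a₀ + m_{k+1})/d_{k+1}⌋ (starting m₀ = 0, d₀ = 1), with convergents p_k = a_k·p_{k-1} + p_{k-2}, q_k = a_k·q_{k-1} + q_{k-2} (p₋₁ = 1, q₋₁ = 0):
  k = 0: a₀ = 9; p₀/q₀ = 9/1; p₀² − 82·q₀² = 81 − 82 = -1.
  k = 1: m = 9, d = 1, a = ⌊(9 + 9)/1⌋ = 18; p/q = (18·9 + 1)/(18·1 + 0) = 163/18; p² − 82·q² = 26569 − 26568 = 1.
  The first convergent with p² − 82·q² = 1 gives the fundamental solution (x₁, y₁) = (163, 18).
Step 2: Apply the recurrence (x_{n+1}, y_{n+1}) = (x₁x_n + 82y₁y_n, x₁y_n + y₁x_n) repeatedly.
  From (x_1, y_1) = (163, 18): x_2 = 163·163 + 82·18·18 = 53137; y_2 = 163·18 + 18·163 = 5868.
  From (x_2, y_2) = (53137, 5868): x_3 = 163·53137 + 82·18·5868 = 17322499; y_3 = 163·5868 + 18·53137 = 1912950.
Step 3: Verify x_3² - 82·y_3² = 300068971605001 - 300068971605000 = 1 (should be 1). ✓

(x_1, y_1) = (163, 18); (x_3, y_3) = (17322499, 1912950).


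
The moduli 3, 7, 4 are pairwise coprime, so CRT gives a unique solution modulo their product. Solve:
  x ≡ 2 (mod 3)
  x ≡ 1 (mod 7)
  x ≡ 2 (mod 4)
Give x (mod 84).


Moduli 3, 7, 4 are pairwise coprime; by CRT there is a unique solution modulo M = 3 · 7 · 4 = 84.
Solve pairwise, accumulating the modulus:
  Start with x ≡ 2 (mod 3).
  Combine with x ≡ 1 (mod 7): since gcd(3, 7) = 1, we get a unique residue mod 21.
    Write x = 2 + 3·t and substitute into x ≡ 1 (mod 7): 3·t ≡ 1 − 2 = -1 (mod 7).
    Reduce coefficients mod 7: 3·t ≡ 6 (mod 7).
    The inverse of 3 mod 7 is 5 (since 3·5 = 15 = 2·7 + 1), so t ≡ 5·6 = 30 ≡ 2 (mod 7).
    Then x = 2 + 3·2 = 8, valid modulo lcm(3, 7) = 21: x ≡ 8 (mod 21).
  Combine with x ≡ 2 (mod 4): since gcd(21, 4) = 1, we get a unique residue mod 84.
    Write x = 8 + 21·t and substitute into x ≡ 2 (mod 4): 21·t ≡ 2 − 8 = -6 (mod 4).
    Reduce coefficients mod 4: 1·t ≡ 2 (mod 4).
    So t ≡ 2 (mod 4).
    Then x = 8 + 21·2 = 50, valid modulo lcm(21, 4) = 84: x ≡ 50 (mod 84).
Verify: 50 mod 3 = 2 ✓, 50 mod 7 = 1 ✓, 50 mod 4 = 2 ✓.

x ≡ 50 (mod 84).


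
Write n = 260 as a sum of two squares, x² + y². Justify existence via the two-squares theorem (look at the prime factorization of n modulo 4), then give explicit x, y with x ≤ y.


Step 1: Factor n = 260 = 2^2 · 5 · 13.
Step 2: Check the mod-4 condition on each prime factor: 2 = 2 (special); 5 ≡ 1 (mod 4), exponent 1; 13 ≡ 1 (mod 4), exponent 1.
All primes ≡ 3 (mod 4) appear to even exponent (or don't appear), so by the two-squares theorem n IS expressible as a sum of two squares.
Step 3: Build a representation. Group n = k² · m with k = 2 and m = 5 · 13 = 65 (a product of primes ≡ 1 (mod 4)); a representation of m scales to one of n via (k·x)² + (k·y)² = k²(x² + y²). Each prime p ≡ 1 (mod 4) is itself a sum of two squares; find a² by testing p − a² for a perfect square:
  5: 5 − 1² = 4 = 2² ⇒ 5 = 1² + 2².
  13: 13 − 1² = 12, 13 − 2² = 9 = 3² ⇒ 13 = 2² + 3².
  Combine using the Brahmagupta–Fibonacci identity (a² + b²)(c² + d²) = (ac − bd)² + (ad + bc)² = (ac + bd)² + (ad − bc)²:
  5 · 13 = 65: from (1² + 2²)(2² + 3²), take (1·2 − 2·3, 1·3 + 2·2) = (2 − 6, 3 + 4) = (-4, 7); dropping signs (only squares matter) gives (4, 7); check 4² + 7² = 16 + 49 = 65 ✓.
  Scale by k = 2: (2·4, 2·7) = (8, 14).
Step 4: Order so x ≤ y and verify: 8² + 14² = 64 + 196 = 260 = n. ✓

n = 260 = 8² + 14² (one valid representation with x ≤ y).


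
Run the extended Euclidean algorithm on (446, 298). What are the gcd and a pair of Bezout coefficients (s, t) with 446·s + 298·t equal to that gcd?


Euclidean algorithm on (446, 298) — divide until remainder is 0:
  446 = 1 · 298 + 148
  298 = 2 · 148 + 2
  148 = 74 · 2 + 0
gcd(446, 298) = 2.
Track Bezout coefficients alongside the remainders: start with r₀ = 446 = a·1 + b·0 (s = 1, t = 0) and r₁ = 298 = a·0 + b·1 (s = 0, t = 1); each new remainder r_{k+1} = r_{k-1} − q_k·r_k inherits s_{k+1} = s_{k-1} − q_k·s_k, t_{k+1} = t_{k-1} − q_k·t_k, so r_k = a·s_k + b·t_k at every step:
  q = 1: r = 148, s = 1 − 1·0 = 1, t = 0 − 1·1 = -1  (check: 446·1 + 298·(-1) = 148)
  q = 2: r = 2, s = 0 − 2·1 = -2, t = 1 − 2·(-1) = 3  (check: 446·(-2) + 298·3 = 2)
The row with r = 2 (the gcd) gives the Bezout coefficients s = -2, t = 3.
Result: 446 · (-2) + 298 · (3) = 2.

gcd(446, 298) = 2; s = -2, t = 3 (check: 446·(-2) + 298·3 = 2).


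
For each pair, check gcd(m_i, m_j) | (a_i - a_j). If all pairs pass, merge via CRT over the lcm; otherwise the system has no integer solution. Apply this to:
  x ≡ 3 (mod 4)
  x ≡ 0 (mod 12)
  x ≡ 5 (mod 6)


Moduli 4, 12, 6 are not pairwise coprime, so CRT works modulo lcm(m_i) when all pairwise compatibility conditions hold.
Pairwise compatibility: gcd(m_i, m_j) must divide a_i - a_j for every pair.
Merge one congruence at a time:
  Start: x ≡ 3 (mod 4).
  Combine with x ≡ 0 (mod 12): gcd(4, 12) = 4, and 0 - 3 = -3 is NOT divisible by 4.
    ⇒ system is inconsistent (no integer solution).

No solution (the system is inconsistent).


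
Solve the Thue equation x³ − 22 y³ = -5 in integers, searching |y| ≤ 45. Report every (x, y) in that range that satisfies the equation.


The equation is x³ - 22y³ = -5. For fixed y, x³ = 22·y³ − 5, so a solution requires the RHS to be a perfect cube.
Strategy: iterate y from -45 to 45, compute RHS = 22·y³ − 5, and check whether it is a (positive or negative) perfect cube.
Check small values of y:
  y = 0: RHS = -5 is not a perfect cube.
  y = 1: RHS = 17 is not a perfect cube.
  y = -1: RHS = -27 = (-3)³ ⇒ x = -3 works.
  y = 2: RHS = 171 is not a perfect cube.
  y = -2: RHS = -181 is not a perfect cube.
  y = 3: RHS = 589 is not a perfect cube.
  y = -3: RHS = -599 is not a perfect cube.
Continuing the search up to |y| = 45 finds no further solutions beyond those listed.
Collected solutions: (-3, -1).

Solutions (with |y| ≤ 45): (-3, -1).


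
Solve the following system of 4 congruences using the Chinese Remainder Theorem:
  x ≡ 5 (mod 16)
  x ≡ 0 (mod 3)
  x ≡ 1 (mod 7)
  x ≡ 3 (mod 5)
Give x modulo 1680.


Product of moduli M = 16 · 3 · 7 · 5 = 1680.
Merge one congruence at a time:
  Start: x ≡ 5 (mod 16).
  Combine with x ≡ 0 (mod 3); new modulus lcm = 48.
    Write x = 5 + 16·t and substitute into x ≡ 0 (mod 3): 16·t ≡ 0 − 5 = -5 (mod 3).
    Reduce coefficients mod 3: 1·t ≡ 1 (mod 3).
    So t ≡ 1 (mod 3).
    Then x = 5 + 16·1 = 21, valid modulo lcm(16, 3) = 48: x ≡ 21 (mod 48).
  Combine with x ≡ 1 (mod 7); new modulus lcm = 336.
    Write x = 21 + 48·t and substitute into x ≡ 1 (mod 7): 48·t ≡ 1 − 21 = -20 (mod 7).
    Reduce coefficients mod 7: 6·t ≡ 1 (mod 7).
    The inverse of 6 mod 7 is 6 (since 6·6 = 36 = 5·7 + 1), so t ≡ 6·1 = 6 ≡ 6 (mod 7).
    Then x = 21 + 48·6 = 309, valid modulo lcm(48, 7) = 336: x ≡ 309 (mod 336).
  Combine with x ≡ 3 (mod 5); new modulus lcm = 1680.
    Write x = 309 + 336·t and substitute into x ≡ 3 (mod 5): 336·t ≡ 3 − 309 = -306 (mod 5).
    Reduce coefficients mod 5: 1·t ≡ 4 (mod 5).
    So t ≡ 4 (mod 5).
    Then x = 309 + 336·4 = 1653, valid modulo lcm(336, 5) = 1680: x ≡ 1653 (mod 1680).
Verify against each original: 1653 mod 16 = 5, 1653 mod 3 = 0, 1653 mod 7 = 1, 1653 mod 5 = 3.

x ≡ 1653 (mod 1680).


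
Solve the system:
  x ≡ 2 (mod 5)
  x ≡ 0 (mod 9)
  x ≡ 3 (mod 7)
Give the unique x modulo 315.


Moduli 5, 9, 7 are pairwise coprime; by CRT there is a unique solution modulo M = 5 · 9 · 7 = 315.
Solve pairwise, accumulating the modulus:
  Start with x ≡ 2 (mod 5).
  Combine with x ≡ 0 (mod 9): since gcd(5, 9) = 1, we get a unique residue mod 45.
    Write x = 2 + 5·t and substitute into x ≡ 0 (mod 9): 5·t ≡ 0 − 2 = -2 (mod 9).
    Reduce coefficients mod 9: 5·t ≡ 7 (mod 9).
    The inverse of 5 mod 9 is 2 (since 5·2 = 10 = 1·9 + 1), so t ≡ 2·7 = 14 ≡ 5 (mod 9).
    Then x = 2 + 5·5 = 27, valid modulo lcm(5, 9) = 45: x ≡ 27 (mod 45).
  Combine with x ≡ 3 (mod 7): since gcd(45, 7) = 1, we get a unique residue mod 315.
    Write x = 27 + 45·t and substitute into x ≡ 3 (mod 7): 45·t ≡ 3 − 27 = -24 (mod 7).
    Reduce coefficients mod 7: 3·t ≡ 4 (mod 7).
    The inverse of 3 mod 7 is 5 (since 3·5 = 15 = 2·7 + 1), so t ≡ 5·4 = 20 ≡ 6 (mod 7).
    Then x = 27 + 45·6 = 297, valid modulo lcm(45, 7) = 315: x ≡ 297 (mod 315).
Verify: 297 mod 5 = 2 ✓, 297 mod 9 = 0 ✓, 297 mod 7 = 3 ✓.

x ≡ 297 (mod 315).


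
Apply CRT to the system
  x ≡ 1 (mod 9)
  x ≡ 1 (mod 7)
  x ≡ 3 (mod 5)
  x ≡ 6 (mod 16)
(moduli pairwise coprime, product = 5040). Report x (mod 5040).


Product of moduli M = 9 · 7 · 5 · 16 = 5040.
Merge one congruence at a time:
  Start: x ≡ 1 (mod 9).
  Combine with x ≡ 1 (mod 7); new modulus lcm = 63.
    Write x = 1 + 9·t and substitute into x ≡ 1 (mod 7): 9·t ≡ 1 − 1 = 0 (mod 7).
    Reduce coefficients mod 7: 2·t ≡ 0 (mod 7).
    The inverse of 2 mod 7 is 4 (since 2·4 = 8 = 1·7 + 1), so t ≡ 4·0 = 0 ≡ 0 (mod 7).
    Then x = 1 + 9·0 = 1, valid modulo lcm(9, 7) = 63: x ≡ 1 (mod 63).
  Combine with x ≡ 3 (mod 5); new modulus lcm = 315.
    Write x = 1 + 63·t and substitute into x ≡ 3 (mod 5): 63·t ≡ 3 − 1 = 2 (mod 5).
    Reduce coefficients mod 5: 3·t ≡ 2 (mod 5).
    The inverse of 3 mod 5 is 2 (since 3·2 = 6 = 1·5 + 1), so t ≡ 2·2 = 4 ≡ 4 (mod 5).
    Then x = 1 + 63·4 = 253, valid modulo lcm(63, 5) = 315: x ≡ 253 (mod 315).
  Combine with x ≡ 6 (mod 16); new modulus lcm = 5040.
    Write x = 253 + 315·t and substitute into x ≡ 6 (mod 16): 315·t ≡ 6 − 253 = -247 (mod 16).
    Reduce coefficients mod 16: 11·t ≡ 9 (mod 16).
    The inverse of 11 mod 16 is 3 (since 11·3 = 33 = 2·16 + 1), so t ≡ 3·9 = 27 ≡ 11 (mod 16).
    Then x = 253 + 315·11 = 3718, valid modulo lcm(315, 16) = 5040: x ≡ 3718 (mod 5040).
Verify against each original: 3718 mod 9 = 1, 3718 mod 7 = 1, 3718 mod 5 = 3, 3718 mod 16 = 6.

x ≡ 3718 (mod 5040).


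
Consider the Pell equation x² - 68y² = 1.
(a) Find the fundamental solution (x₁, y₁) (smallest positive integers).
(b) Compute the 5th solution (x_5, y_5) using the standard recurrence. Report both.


Step 1: Find the fundamental solution (x₁, y₁) of x² - 68y² = 1.
  Expand √68 as a continued fraction. a₀ = ⌊√68⌋ = 8; iterate m_{k+1} = d_k·a_k − m_k, d_{k+1} = (68 − m_{k+1}²)/d_k, a_{k+1} = ⌊(a₀ + m_{k+1})/d_{k+1}⌋ (starting m₀ = 0, d₀ = 1), with convergents p_k = a_k·p_{k-1} + p_{k-2}, q_k = a_k·q_{k-1} + q_{k-2} (p₋₁ = 1, q₋₁ = 0):
  k = 0: a₀ = 8; p₀/q₀ = 8/1; p₀² − 68·q₀² = 64 − 68 = -4.
  k = 1: m = 8, d = 4, a = ⌊(8 + 8)/4⌋ = 4; p/q = (4·8 + 1)/(4·1 + 0) = 33/4; p² − 68·q² = 1089 − 1088 = 1.
  The first convergent with p² − 68·q² = 1 gives the fundamental solution (x₁, y₁) = (33, 4).
Step 2: Apply the recurrence (x_{n+1}, y_{n+1}) = (x₁x_n + 68y₁y_n, x₁y_n + y₁x_n) repeatedly.
  From (x_1, y_1) = (33, 4): x_2 = 33·33 + 68·4·4 = 2177; y_2 = 33·4 + 4·33 = 264.
  From (x_2, y_2) = (2177, 264): x_3 = 33·2177 + 68·4·264 = 143649; y_3 = 33·264 + 4·2177 = 17420.
  From (x_3, y_3) = (143649, 17420): x_4 = 33·143649 + 68·4·17420 = 9478657; y_4 = 33·17420 + 4·143649 = 1149456.
  From (x_4, y_4) = (9478657, 1149456): x_5 = 33·9478657 + 68·4·1149456 = 625447713; y_5 = 33·1149456 + 4·9478657 = 75846676.
Step 3: Verify x_5² - 68·y_5² = 391184841696930369 - 391184841696930368 = 1 (should be 1). ✓

(x_1, y_1) = (33, 4); (x_5, y_5) = (625447713, 75846676).


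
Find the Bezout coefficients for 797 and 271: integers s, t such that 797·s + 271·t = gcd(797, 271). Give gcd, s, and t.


Euclidean algorithm on (797, 271) — divide until remainder is 0:
  797 = 2 · 271 + 255
  271 = 1 · 255 + 16
  255 = 15 · 16 + 15
  16 = 1 · 15 + 1
  15 = 15 · 1 + 0
gcd(797, 271) = 1.
Track Bezout coefficients alongside the remainders: start with r₀ = 797 = a·1 + b·0 (s = 1, t = 0) and r₁ = 271 = a·0 + b·1 (s = 0, t = 1); each new remainder r_{k+1} = r_{k-1} − q_k·r_k inherits s_{k+1} = s_{k-1} − q_k·s_k, t_{k+1} = t_{k-1} − q_k·t_k, so r_k = a·s_k + b·t_k at every step:
  q = 2: r = 255, s = 1 − 2·0 = 1, t = 0 − 2·1 = -2  (check: 797·1 + 271·(-2) = 255)
  q = 1: r = 16, s = 0 − 1·1 = -1, t = 1 − 1·(-2) = 3  (check: 797·(-1) + 271·3 = 16)
  q = 15: r = 15, s = 1 − 15·(-1) = 16, t = -2 − 15·3 = -47  (check: 797·16 + 271·(-47) = 15)
  q = 1: r = 1, s = -1 − 1·16 = -17, t = 3 − 1·(-47) = 50  (check: 797·(-17) + 271·50 = 1)
The row with r = 1 (the gcd) gives the Bezout coefficients s = -17, t = 50.
Result: 797 · (-17) + 271 · (50) = 1.

gcd(797, 271) = 1; s = -17, t = 50 (check: 797·(-17) + 271·50 = 1).


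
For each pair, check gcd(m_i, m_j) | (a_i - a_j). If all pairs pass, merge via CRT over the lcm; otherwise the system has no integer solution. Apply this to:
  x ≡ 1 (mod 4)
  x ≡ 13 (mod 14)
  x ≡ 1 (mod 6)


Moduli 4, 14, 6 are not pairwise coprime, so CRT works modulo lcm(m_i) when all pairwise compatibility conditions hold.
Pairwise compatibility: gcd(m_i, m_j) must divide a_i - a_j for every pair.
Merge one congruence at a time:
  Start: x ≡ 1 (mod 4).
  Combine with x ≡ 13 (mod 14): gcd(4, 14) = 2; 13 - 1 = 12, which IS divisible by 2, so compatible.
    Write x = 1 + 4·t and substitute into x ≡ 13 (mod 14): 4·t ≡ 13 − 1 = 12 (mod 14).
    Divide the congruence (and modulus) by g = 2: 2·t ≡ 6 (mod 7).
    The inverse of 2 mod 7 is 4 (since 2·4 = 8 = 1·7 + 1), so t ≡ 4·6 = 24 ≡ 3 (mod 7).
    Then x = 1 + 4·3 = 13, valid modulo lcm(4, 14) = 28: x ≡ 13 (mod 28).
  Combine with x ≡ 1 (mod 6): gcd(28, 6) = 2; 1 - 13 = -12, which IS divisible by 2, so compatible.
    Write x = 13 + 28·t and substitute into x ≡ 1 (mod 6): 28·t ≡ 1 − 13 = -12 (mod 6).
    Divide the congruence (and modulus) by g = 2: 14·t ≡ -6 (mod 3).
    Reduce coefficients mod 3: 2·t ≡ 0 (mod 3).
    The inverse of 2 mod 3 is 2 (since 2·2 = 4 = 1·3 + 1), so t ≡ 2·0 = 0 ≡ 0 (mod 3).
    Then x = 13 + 28·0 = 13, valid modulo lcm(28, 6) = 84: x ≡ 13 (mod 84).
Verify: 13 mod 4 = 1, 13 mod 14 = 13, 13 mod 6 = 1.

x ≡ 13 (mod 84).


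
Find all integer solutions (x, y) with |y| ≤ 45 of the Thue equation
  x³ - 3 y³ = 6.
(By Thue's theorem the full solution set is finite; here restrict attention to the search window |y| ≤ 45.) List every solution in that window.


The equation is x³ - 3y³ = 6. For fixed y, x³ = 3·y³ + 6, so a solution requires the RHS to be a perfect cube.
Strategy: iterate y from -45 to 45, compute RHS = 3·y³ + 6, and check whether it is a (positive or negative) perfect cube.
Check small values of y:
  y = 0: RHS = 6 is not a perfect cube.
  y = 1: RHS = 9 is not a perfect cube.
  y = -1: RHS = 3 is not a perfect cube.
  y = 2: RHS = 30 is not a perfect cube.
  y = -2: RHS = -18 is not a perfect cube.
  y = 3: RHS = 87 is not a perfect cube.
  y = -3: RHS = -75 is not a perfect cube.
Continuing the search up to |y| = 45 finds no solutions either.
No (x, y) in the scanned range satisfies the equation.

No integer solutions with |y| ≤ 45.
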